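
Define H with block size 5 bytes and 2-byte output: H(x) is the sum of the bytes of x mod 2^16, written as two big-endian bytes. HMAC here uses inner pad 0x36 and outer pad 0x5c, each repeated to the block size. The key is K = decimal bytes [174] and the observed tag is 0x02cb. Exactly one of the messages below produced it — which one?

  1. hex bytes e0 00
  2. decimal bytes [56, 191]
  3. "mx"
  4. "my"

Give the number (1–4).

2

Key decimal bytes [174] = ae is 1 byte ≤ B = 5; zero-pad to 5 bytes: K' = ae 00 00 00 00.
K' ⊕ ipad = 98 36 36 36 36; K' ⊕ opad = f2 5c 5c 5c 5c.
m1: inner = H(98 36 36 36 36 e0 00) = 02 50; tag = H(f2 5c 5c 5c 5c 02 50) = 02b4
m2: inner = H(98 36 36 36 36 38 bf) = 02 67; tag = H(f2 5c 5c 5c 5c 02 67) = 02cb ← matches
m3: inner = H(98 36 36 36 36 6d 78) = 02 55; tag = H(f2 5c 5c 5c 5c 02 55) = 02b9
m4: inner = H(98 36 36 36 36 6d 79) = 02 56; tag = H(f2 5c 5c 5c 5c 02 56) = 02ba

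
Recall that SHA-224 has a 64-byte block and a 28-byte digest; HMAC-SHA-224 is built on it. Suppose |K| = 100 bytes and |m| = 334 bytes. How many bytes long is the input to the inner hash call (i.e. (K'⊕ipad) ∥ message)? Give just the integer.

398

Key is 100 > 64 bytes, so it is hashed to 28 bytes then zero-padded to 64: |K'| = 64.
Inner input = (K'⊕ipad) ∥ m → 64 + 334 = 398 bytes.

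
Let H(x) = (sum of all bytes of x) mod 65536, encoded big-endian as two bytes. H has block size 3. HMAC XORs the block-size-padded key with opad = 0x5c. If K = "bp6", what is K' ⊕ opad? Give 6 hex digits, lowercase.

Key "bp6" = 62 70 36 is exactly B = 3 bytes: K' = 62 70 36.
XOR each byte with 0x5c: 62⊕5c=3e, 70⊕5c=2c, 36⊕5c=6a.

3e2c6a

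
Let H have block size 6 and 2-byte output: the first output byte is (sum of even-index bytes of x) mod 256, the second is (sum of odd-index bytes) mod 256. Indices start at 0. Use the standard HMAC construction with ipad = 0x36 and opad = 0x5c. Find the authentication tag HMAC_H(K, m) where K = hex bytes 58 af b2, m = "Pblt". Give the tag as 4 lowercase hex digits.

Key hex bytes 58 af b2 is 3 bytes ≤ B = 6; zero-pad to 6 bytes: K' = 58 af b2 00 00 00.
K' ⊕ ipad = 6e 99 84 36 36 36.  K' ⊕ opad = 04 f3 ee 5c 5c 5c.
Inner input = (K'⊕ipad) ∥ m = 6e 99 84 36 36 36 ∥ 50 62 6c 74.
Inner hash: even-index sum = 484 mod 256 = 228; odd-index sum = 475 mod 256 = 219 → e4 db.
Outer input = (K'⊕opad) ∥ inner = 04 f3 ee 5c 5c 5c ∥ e4 db.
Outer hash (tag): even-index sum = 562 mod 256 = 50; odd-index sum = 646 mod 256 = 134 → 32 86.

3286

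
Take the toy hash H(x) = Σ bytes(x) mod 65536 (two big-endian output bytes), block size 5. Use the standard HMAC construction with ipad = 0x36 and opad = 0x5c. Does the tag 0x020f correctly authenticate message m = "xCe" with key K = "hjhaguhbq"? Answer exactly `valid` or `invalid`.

Key "hjhaguhbq" = 68 6a 68 61 67 75 68 62 71 is 9 bytes > B = 5, so hash it first: H(key) = 03 b2, then zero-pad to 5 bytes: K' = 03 b2 00 00 00.
K' ⊕ ipad = 35 84 36 36 36; K' ⊕ opad = 5f ee 5c 5c 5c.
Inner hash: sum = 53+132+54+54+54+120+67+101 = 635 → 02 7b.
Outer hash (recomputed tag): sum = 95+238+92+92+92+2+123 = 734 → 02 de.
Recomputed tag = 02de; claimed = 020f → mismatch.

invalid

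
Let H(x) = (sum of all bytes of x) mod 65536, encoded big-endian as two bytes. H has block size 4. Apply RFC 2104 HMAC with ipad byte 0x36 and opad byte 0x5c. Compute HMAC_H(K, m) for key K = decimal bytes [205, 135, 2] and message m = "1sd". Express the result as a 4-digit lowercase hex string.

0247

Key decimal bytes [205, 135, 2] = cd 87 02 is 3 bytes ≤ B = 4; zero-pad to 4 bytes: K' = cd 87 02 00.
K' ⊕ ipad = fb b1 34 36.  K' ⊕ opad = 91 db 5e 5c.
Inner input = (K'⊕ipad) ∥ m = fb b1 34 36 ∥ 31 73 64.
Inner hash: sum = 251+177+52+54+49+115+100 = 798 → 03 1e.
Outer input = (K'⊕opad) ∥ inner = 91 db 5e 5c ∥ 03 1e.
Outer hash (tag): sum = 145+219+94+92+3+30 = 583 → 02 47.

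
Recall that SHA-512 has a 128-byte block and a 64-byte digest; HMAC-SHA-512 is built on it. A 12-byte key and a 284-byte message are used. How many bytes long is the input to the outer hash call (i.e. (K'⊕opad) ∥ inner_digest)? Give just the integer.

Key is 12 ≤ 128 bytes, zero-padded: |K'| = 128.
Outer input = (K'⊕opad) ∥ H(inner) → 128 + 64 = 192 bytes.

192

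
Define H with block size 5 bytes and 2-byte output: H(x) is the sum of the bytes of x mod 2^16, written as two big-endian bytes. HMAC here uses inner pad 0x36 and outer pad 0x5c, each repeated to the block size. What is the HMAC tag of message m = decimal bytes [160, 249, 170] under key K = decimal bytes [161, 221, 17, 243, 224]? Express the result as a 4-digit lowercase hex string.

03c2

Key decimal bytes [161, 221, 17, 243, 224] = a1 dd 11 f3 e0 is exactly B = 5 bytes: K' = a1 dd 11 f3 e0.
K' ⊕ ipad = 97 eb 27 c5 d6.  K' ⊕ opad = fd 81 4d af bc.
Inner input = (K'⊕ipad) ∥ m = 97 eb 27 c5 d6 ∥ a0 f9 aa.
Inner hash: sum = 151+235+39+197+214+160+249+170 = 1415 → 05 87.
Outer input = (K'⊕opad) ∥ inner = fd 81 4d af bc ∥ 05 87.
Outer hash (tag): sum = 253+129+77+175+188+5+135 = 962 → 03 c2.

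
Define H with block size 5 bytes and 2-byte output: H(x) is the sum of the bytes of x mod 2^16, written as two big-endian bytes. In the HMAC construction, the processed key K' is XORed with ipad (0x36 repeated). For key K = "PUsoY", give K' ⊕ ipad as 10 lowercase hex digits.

666345596f

Key "PUsoY" = 50 55 73 6f 59 is exactly B = 5 bytes: K' = 50 55 73 6f 59.
XOR each byte with 0x36: 50⊕36=66, 55⊕36=63, 73⊕36=45, 6f⊕36=59, 59⊕36=6f.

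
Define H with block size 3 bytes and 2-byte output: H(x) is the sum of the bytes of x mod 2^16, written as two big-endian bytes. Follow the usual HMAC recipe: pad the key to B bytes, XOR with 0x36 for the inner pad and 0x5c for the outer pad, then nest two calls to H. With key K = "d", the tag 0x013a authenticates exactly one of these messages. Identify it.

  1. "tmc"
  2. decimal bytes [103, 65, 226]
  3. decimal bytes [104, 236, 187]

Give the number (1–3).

Key "d" = 64 is 1 byte ≤ B = 3; zero-pad to 3 bytes: K' = 64 00 00.
K' ⊕ ipad = 52 36 36; K' ⊕ opad = 38 5c 5c.
m1: inner = H(52 36 36 74 6d 63) = 02 02; tag = H(38 5c 5c 02 02) = 00f4
m2: inner = H(52 36 36 67 41 e2) = 02 48; tag = H(38 5c 5c 02 48) = 013a ← matches
m3: inner = H(52 36 36 68 ec bb) = 02 cd; tag = H(38 5c 5c 02 cd) = 01bf

2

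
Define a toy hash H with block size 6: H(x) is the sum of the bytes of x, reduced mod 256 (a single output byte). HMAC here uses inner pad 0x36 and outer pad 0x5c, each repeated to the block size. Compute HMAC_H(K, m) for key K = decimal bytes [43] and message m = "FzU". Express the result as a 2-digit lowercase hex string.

Key decimal bytes [43] = 2b is 1 byte ≤ B = 6; zero-pad to 6 bytes: K' = 2b 00 00 00 00 00.
K' ⊕ ipad = 1d 36 36 36 36 36.  K' ⊕ opad = 77 5c 5c 5c 5c 5c.
Inner input = (K'⊕ipad) ∥ m = 1d 36 36 36 36 36 ∥ 46 7a 55.
Inner hash: sum = 29+54+54+54+54+54+70+122+85 = 576; mod 256 = 64 → 40.
Outer input = (K'⊕opad) ∥ inner = 77 5c 5c 5c 5c 5c ∥ 40.
Outer hash (tag): sum = 119+92+92+92+92+92+64 = 643; mod 256 = 131 → 83.

83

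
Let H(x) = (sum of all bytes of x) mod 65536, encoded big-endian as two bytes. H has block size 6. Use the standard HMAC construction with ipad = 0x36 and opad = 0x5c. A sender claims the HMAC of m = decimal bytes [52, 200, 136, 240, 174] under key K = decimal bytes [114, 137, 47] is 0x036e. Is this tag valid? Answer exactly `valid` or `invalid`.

valid

Key decimal bytes [114, 137, 47] = 72 89 2f is 3 bytes ≤ B = 6; zero-pad to 6 bytes: K' = 72 89 2f 00 00 00.
K' ⊕ ipad = 44 bf 19 36 36 36; K' ⊕ opad = 2e d5 73 5c 5c 5c.
Inner hash: sum = 68+191+25+54+54+54+52+200+136+240+174 = 1248 → 04 e0.
Outer hash (recomputed tag): sum = 46+213+115+92+92+92+4+224 = 878 → 03 6e.
Recomputed tag = 036e; claimed = 036e → match.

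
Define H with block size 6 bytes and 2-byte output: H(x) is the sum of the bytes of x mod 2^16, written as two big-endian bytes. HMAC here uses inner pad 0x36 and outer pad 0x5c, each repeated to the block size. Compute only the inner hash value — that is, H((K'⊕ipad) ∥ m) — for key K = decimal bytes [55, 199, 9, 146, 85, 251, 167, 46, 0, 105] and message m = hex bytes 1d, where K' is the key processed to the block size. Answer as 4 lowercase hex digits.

Key decimal bytes [55, 199, 9, 146, 85, 251, 167, 46, 0, 105] = 37 c7 09 92 55 fb a7 2e 00 69 is 10 bytes > B = 6, so hash it first: H(key) = 04 27, then zero-pad to 6 bytes: K' = 04 27 00 00 00 00.
K' ⊕ ipad = 32 11 36 36 36 36.
Inner input = 32 11 36 36 36 36 ∥ 1d.
Inner hash: sum = 50+17+54+54+54+54+29 = 312 → 01 38.

0138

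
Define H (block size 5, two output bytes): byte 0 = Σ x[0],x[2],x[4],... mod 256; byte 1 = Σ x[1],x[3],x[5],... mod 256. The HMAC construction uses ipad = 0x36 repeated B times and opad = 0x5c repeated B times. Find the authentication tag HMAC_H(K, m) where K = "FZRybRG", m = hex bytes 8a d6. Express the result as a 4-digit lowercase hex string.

a88e

Key "FZRybRG" = 46 5a 52 79 62 52 47 is 7 bytes > B = 5, so hash it first: H(key) = 41 25, then zero-pad to 5 bytes: K' = 41 25 00 00 00.
K' ⊕ ipad = 77 13 36 36 36.  K' ⊕ opad = 1d 79 5c 5c 5c.
Inner input = (K'⊕ipad) ∥ m = 77 13 36 36 36 ∥ 8a d6.
Inner hash: even-index sum = 441 mod 256 = 185; odd-index sum = 211 mod 256 = 211 → b9 d3.
Outer input = (K'⊕opad) ∥ inner = 1d 79 5c 5c 5c ∥ b9 d3.
Outer hash (tag): even-index sum = 424 mod 256 = 168; odd-index sum = 398 mod 256 = 142 → a8 8e.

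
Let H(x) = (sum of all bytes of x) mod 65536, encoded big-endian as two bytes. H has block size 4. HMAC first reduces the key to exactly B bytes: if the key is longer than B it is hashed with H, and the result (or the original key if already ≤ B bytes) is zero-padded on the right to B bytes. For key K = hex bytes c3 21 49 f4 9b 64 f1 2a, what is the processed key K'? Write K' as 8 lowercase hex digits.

|K| = 8 > B = 4, so first hash the key.
H(K): sum = 195+33+73+244+155+100+241+42 = 1083 → 04 3b.
Zero-pad H(K) = 04 3b to 4 bytes: K' = 04 3b 00 00.

043b0000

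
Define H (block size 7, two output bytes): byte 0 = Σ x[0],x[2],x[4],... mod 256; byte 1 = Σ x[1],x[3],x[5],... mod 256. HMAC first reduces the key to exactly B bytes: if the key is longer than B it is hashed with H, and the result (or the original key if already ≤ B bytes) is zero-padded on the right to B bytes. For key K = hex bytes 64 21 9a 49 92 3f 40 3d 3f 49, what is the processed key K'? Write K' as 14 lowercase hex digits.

|K| = 10 > B = 7, so first hash the key.
H(K): even-index sum = 527 mod 256 = 15; odd-index sum = 303 mod 256 = 47 → 0f 2f.
Zero-pad H(K) = 0f 2f to 7 bytes: K' = 0f 2f 00 00 00 00 00.

0f2f0000000000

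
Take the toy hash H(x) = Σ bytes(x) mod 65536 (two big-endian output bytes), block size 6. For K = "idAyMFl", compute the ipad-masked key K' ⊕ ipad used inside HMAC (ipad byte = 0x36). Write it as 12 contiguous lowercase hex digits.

34b036363636

Key "idAyMFl" = 69 64 41 79 4d 46 6c is 7 bytes > B = 6, so hash it first: H(key) = 02 86, then zero-pad to 6 bytes: K' = 02 86 00 00 00 00.
XOR each byte with 0x36: 02⊕36=34, 86⊕36=b0, 00⊕36=36, 00⊕36=36, 00⊕36=36, 00⊕36=36.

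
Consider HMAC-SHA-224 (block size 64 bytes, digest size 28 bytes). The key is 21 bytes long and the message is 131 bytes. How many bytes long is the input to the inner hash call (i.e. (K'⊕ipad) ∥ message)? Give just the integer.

Key is 21 ≤ 64 bytes, zero-padded: |K'| = 64.
Inner input = (K'⊕ipad) ∥ m → 64 + 131 = 195 bytes.

195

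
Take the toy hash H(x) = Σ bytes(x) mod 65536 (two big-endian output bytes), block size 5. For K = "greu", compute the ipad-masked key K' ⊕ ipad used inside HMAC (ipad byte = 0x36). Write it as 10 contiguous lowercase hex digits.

Key "greu" = 67 72 65 75 is 4 bytes ≤ B = 5; zero-pad to 5 bytes: K' = 67 72 65 75 00.
XOR each byte with 0x36: 67⊕36=51, 72⊕36=44, 65⊕36=53, 75⊕36=43, 00⊕36=36.

5144534336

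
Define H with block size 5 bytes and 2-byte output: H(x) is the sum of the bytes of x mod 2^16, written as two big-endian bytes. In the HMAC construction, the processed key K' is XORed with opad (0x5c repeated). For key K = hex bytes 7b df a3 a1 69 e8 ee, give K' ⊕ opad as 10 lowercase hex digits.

Key hex bytes 7b df a3 a1 69 e8 ee is 7 bytes > B = 5, so hash it first: H(key) = 04 dd, then zero-pad to 5 bytes: K' = 04 dd 00 00 00.
XOR each byte with 0x5c: 04⊕5c=58, dd⊕5c=81, 00⊕5c=5c, 00⊕5c=5c, 00⊕5c=5c.

58815c5c5c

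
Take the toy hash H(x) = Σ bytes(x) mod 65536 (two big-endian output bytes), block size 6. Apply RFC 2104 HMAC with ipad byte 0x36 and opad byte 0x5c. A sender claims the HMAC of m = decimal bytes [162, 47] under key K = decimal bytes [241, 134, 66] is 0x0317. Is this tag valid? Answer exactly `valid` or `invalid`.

Key decimal bytes [241, 134, 66] = f1 86 42 is 3 bytes ≤ B = 6; zero-pad to 6 bytes: K' = f1 86 42 00 00 00.
K' ⊕ ipad = c7 b0 74 36 36 36; K' ⊕ opad = ad da 1e 5c 5c 5c.
Inner hash: sum = 199+176+116+54+54+54+162+47 = 862 → 03 5e.
Outer hash (recomputed tag): sum = 173+218+30+92+92+92+3+94 = 794 → 03 1a.
Recomputed tag = 031a; claimed = 0317 → mismatch.

invalid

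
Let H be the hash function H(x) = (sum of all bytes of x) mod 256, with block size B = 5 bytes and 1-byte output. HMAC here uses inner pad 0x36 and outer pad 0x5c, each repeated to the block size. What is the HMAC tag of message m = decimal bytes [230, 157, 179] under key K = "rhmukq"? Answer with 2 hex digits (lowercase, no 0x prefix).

Key "rhmukq" = 72 68 6d 75 6b 71 is 6 bytes > B = 5, so hash it first: H(key) = 98, then zero-pad to 5 bytes: K' = 98 00 00 00 00.
K' ⊕ ipad = ae 36 36 36 36.  K' ⊕ opad = c4 5c 5c 5c 5c.
Inner input = (K'⊕ipad) ∥ m = ae 36 36 36 36 ∥ e6 9d b3.
Inner hash: sum = 174+54+54+54+54+230+157+179 = 956; mod 256 = 188 → bc.
Outer input = (K'⊕opad) ∥ inner = c4 5c 5c 5c 5c ∥ bc.
Outer hash (tag): sum = 196+92+92+92+92+188 = 752; mod 256 = 240 → f0.

f0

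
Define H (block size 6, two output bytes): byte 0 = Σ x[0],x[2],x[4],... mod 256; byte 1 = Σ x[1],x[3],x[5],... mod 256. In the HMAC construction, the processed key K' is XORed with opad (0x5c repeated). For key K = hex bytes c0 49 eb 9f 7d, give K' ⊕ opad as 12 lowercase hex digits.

9c15b7c3215c

Key hex bytes c0 49 eb 9f 7d is 5 bytes ≤ B = 6; zero-pad to 6 bytes: K' = c0 49 eb 9f 7d 00.
XOR each byte with 0x5c: c0⊕5c=9c, 49⊕5c=15, eb⊕5c=b7, 9f⊕5c=c3, 7d⊕5c=21, 00⊕5c=5c.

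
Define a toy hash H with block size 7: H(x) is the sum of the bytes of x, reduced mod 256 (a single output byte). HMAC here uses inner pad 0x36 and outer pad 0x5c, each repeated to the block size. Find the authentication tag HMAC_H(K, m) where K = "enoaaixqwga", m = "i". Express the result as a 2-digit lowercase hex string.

41

Key "enoaaixqwga" = 65 6e 6f 61 61 69 78 71 77 67 61 is 11 bytes > B = 7, so hash it first: H(key) = 95, then zero-pad to 7 bytes: K' = 95 00 00 00 00 00 00.
K' ⊕ ipad = a3 36 36 36 36 36 36.  K' ⊕ opad = c9 5c 5c 5c 5c 5c 5c.
Inner input = (K'⊕ipad) ∥ m = a3 36 36 36 36 36 36 ∥ 69.
Inner hash: sum = 163+54+54+54+54+54+54+105 = 592; mod 256 = 80 → 50.
Outer input = (K'⊕opad) ∥ inner = c9 5c 5c 5c 5c 5c 5c ∥ 50.
Outer hash (tag): sum = 201+92+92+92+92+92+92+80 = 833; mod 256 = 65 → 41.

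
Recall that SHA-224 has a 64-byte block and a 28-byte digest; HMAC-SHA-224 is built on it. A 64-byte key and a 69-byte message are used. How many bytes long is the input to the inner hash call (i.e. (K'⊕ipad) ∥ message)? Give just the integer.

Key is 64 ≤ 64 bytes, zero-padded: |K'| = 64.
Inner input = (K'⊕ipad) ∥ m → 64 + 69 = 133 bytes.

133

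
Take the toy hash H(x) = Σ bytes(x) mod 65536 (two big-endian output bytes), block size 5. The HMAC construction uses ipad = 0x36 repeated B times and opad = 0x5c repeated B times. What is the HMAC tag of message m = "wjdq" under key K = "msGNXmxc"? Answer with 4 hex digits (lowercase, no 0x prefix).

Key "msGNXmxc" = 6d 73 47 4e 58 6d 78 63 is 8 bytes > B = 5, so hash it first: H(key) = 03 15, then zero-pad to 5 bytes: K' = 03 15 00 00 00.
K' ⊕ ipad = 35 23 36 36 36.  K' ⊕ opad = 5f 49 5c 5c 5c.
Inner input = (K'⊕ipad) ∥ m = 35 23 36 36 36 ∥ 77 6a 64 71.
Inner hash: sum = 53+35+54+54+54+119+106+100+113 = 688 → 02 b0.
Outer input = (K'⊕opad) ∥ inner = 5f 49 5c 5c 5c ∥ 02 b0.
Outer hash (tag): sum = 95+73+92+92+92+2+176 = 622 → 02 6e.

026e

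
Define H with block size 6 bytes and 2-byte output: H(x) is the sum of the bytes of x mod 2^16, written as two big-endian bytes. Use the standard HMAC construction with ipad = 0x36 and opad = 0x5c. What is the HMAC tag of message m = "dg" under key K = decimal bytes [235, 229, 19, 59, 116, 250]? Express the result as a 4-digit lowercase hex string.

03b2

Key decimal bytes [235, 229, 19, 59, 116, 250] = eb e5 13 3b 74 fa is exactly B = 6 bytes: K' = eb e5 13 3b 74 fa.
K' ⊕ ipad = dd d3 25 0d 42 cc.  K' ⊕ opad = b7 b9 4f 67 28 a6.
Inner input = (K'⊕ipad) ∥ m = dd d3 25 0d 42 cc ∥ 64 67.
Inner hash: sum = 221+211+37+13+66+204+100+103 = 955 → 03 bb.
Outer input = (K'⊕opad) ∥ inner = b7 b9 4f 67 28 a6 ∥ 03 bb.
Outer hash (tag): sum = 183+185+79+103+40+166+3+187 = 946 → 03 b2.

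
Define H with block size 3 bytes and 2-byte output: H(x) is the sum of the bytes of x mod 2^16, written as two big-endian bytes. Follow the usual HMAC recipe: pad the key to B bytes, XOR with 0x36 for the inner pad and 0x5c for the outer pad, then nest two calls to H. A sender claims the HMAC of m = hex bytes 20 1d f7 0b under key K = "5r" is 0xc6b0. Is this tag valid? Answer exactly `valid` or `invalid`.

Key "5r" = 35 72 is 2 bytes ≤ B = 3; zero-pad to 3 bytes: K' = 35 72 00.
K' ⊕ ipad = 03 44 36; K' ⊕ opad = 69 2e 5c.
Inner hash: sum = 3+68+54+32+29+247+11 = 444 → 01 bc.
Outer hash (recomputed tag): sum = 105+46+92+1+188 = 432 → 01 b0.
Recomputed tag = 01b0; claimed = c6b0 → mismatch.

invalid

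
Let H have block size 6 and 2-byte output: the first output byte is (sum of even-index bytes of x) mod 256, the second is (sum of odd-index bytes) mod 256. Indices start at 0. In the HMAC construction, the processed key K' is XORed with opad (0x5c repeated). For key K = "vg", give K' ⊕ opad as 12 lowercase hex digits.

2a3b5c5c5c5c

Key "vg" = 76 67 is 2 bytes ≤ B = 6; zero-pad to 6 bytes: K' = 76 67 00 00 00 00.
XOR each byte with 0x5c: 76⊕5c=2a, 67⊕5c=3b, 00⊕5c=5c, 00⊕5c=5c, 00⊕5c=5c, 00⊕5c=5c.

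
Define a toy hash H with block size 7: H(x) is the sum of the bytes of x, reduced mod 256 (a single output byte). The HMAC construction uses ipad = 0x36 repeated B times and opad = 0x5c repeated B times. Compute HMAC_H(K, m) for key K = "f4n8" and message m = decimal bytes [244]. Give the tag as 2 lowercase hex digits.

9a

Key "f4n8" = 66 34 6e 38 is 4 bytes ≤ B = 7; zero-pad to 7 bytes: K' = 66 34 6e 38 00 00 00.
K' ⊕ ipad = 50 02 58 0e 36 36 36.  K' ⊕ opad = 3a 68 32 64 5c 5c 5c.
Inner input = (K'⊕ipad) ∥ m = 50 02 58 0e 36 36 36 ∥ f4.
Inner hash: sum = 80+2+88+14+54+54+54+244 = 590; mod 256 = 78 → 4e.
Outer input = (K'⊕opad) ∥ inner = 3a 68 32 64 5c 5c 5c ∥ 4e.
Outer hash (tag): sum = 58+104+50+100+92+92+92+78 = 666; mod 256 = 154 → 9a.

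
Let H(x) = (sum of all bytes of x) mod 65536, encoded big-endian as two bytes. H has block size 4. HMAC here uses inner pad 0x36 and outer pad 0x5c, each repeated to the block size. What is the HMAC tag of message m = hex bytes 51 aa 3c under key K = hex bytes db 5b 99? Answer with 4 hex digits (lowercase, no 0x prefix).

Key hex bytes db 5b 99 is 3 bytes ≤ B = 4; zero-pad to 4 bytes: K' = db 5b 99 00.
K' ⊕ ipad = ed 6d af 36.  K' ⊕ opad = 87 07 c5 5c.
Inner input = (K'⊕ipad) ∥ m = ed 6d af 36 ∥ 51 aa 3c.
Inner hash: sum = 237+109+175+54+81+170+60 = 886 → 03 76.
Outer input = (K'⊕opad) ∥ inner = 87 07 c5 5c ∥ 03 76.
Outer hash (tag): sum = 135+7+197+92+3+118 = 552 → 02 28.

0228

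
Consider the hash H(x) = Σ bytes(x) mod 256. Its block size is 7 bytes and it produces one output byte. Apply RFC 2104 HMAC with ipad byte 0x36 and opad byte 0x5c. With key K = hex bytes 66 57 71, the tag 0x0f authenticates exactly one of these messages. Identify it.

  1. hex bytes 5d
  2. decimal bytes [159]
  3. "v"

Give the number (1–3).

Key hex bytes 66 57 71 is 3 bytes ≤ B = 7; zero-pad to 7 bytes: K' = 66 57 71 00 00 00 00.
K' ⊕ ipad = 50 61 47 36 36 36 36; K' ⊕ opad = 3a 0b 2d 5c 5c 5c 5c.
m1: inner = H(50 61 47 36 36 36 36 5d) = 2d; tag = H(3a 0b 2d 5c 5c 5c 5c 2d) = 0f ← matches
m2: inner = H(50 61 47 36 36 36 36 9f) = 6f; tag = H(3a 0b 2d 5c 5c 5c 5c 6f) = 51
m3: inner = H(50 61 47 36 36 36 36 76) = 46; tag = H(3a 0b 2d 5c 5c 5c 5c 46) = 28

1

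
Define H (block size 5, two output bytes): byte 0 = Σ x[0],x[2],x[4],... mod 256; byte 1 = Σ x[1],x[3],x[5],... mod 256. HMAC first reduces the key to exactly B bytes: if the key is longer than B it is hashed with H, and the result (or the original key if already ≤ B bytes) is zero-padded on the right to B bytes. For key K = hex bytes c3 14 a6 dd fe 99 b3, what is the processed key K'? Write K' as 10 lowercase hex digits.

|K| = 7 > B = 5, so first hash the key.
H(K): even-index sum = 794 mod 256 = 26; odd-index sum = 394 mod 256 = 138 → 1a 8a.
Zero-pad H(K) = 1a 8a to 5 bytes: K' = 1a 8a 00 00 00.

1a8a000000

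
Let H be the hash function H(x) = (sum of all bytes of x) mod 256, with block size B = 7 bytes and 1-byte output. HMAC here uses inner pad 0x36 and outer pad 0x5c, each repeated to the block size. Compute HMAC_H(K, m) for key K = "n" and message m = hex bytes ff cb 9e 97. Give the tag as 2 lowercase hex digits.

Key "n" = 6e is 1 byte ≤ B = 7; zero-pad to 7 bytes: K' = 6e 00 00 00 00 00 00.
K' ⊕ ipad = 58 36 36 36 36 36 36.  K' ⊕ opad = 32 5c 5c 5c 5c 5c 5c.
Inner input = (K'⊕ipad) ∥ m = 58 36 36 36 36 36 36 ∥ ff cb 9e 97.
Inner hash: sum = 88+54+54+54+54+54+54+255+203+158+151 = 1179; mod 256 = 155 → 9b.
Outer input = (K'⊕opad) ∥ inner = 32 5c 5c 5c 5c 5c 5c ∥ 9b.
Outer hash (tag): sum = 50+92+92+92+92+92+92+155 = 757; mod 256 = 245 → f5.

f5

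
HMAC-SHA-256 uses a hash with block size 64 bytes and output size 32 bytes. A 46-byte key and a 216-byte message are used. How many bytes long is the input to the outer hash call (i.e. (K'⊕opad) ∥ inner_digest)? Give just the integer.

96

Key is 46 ≤ 64 bytes, zero-padded: |K'| = 64.
Outer input = (K'⊕opad) ∥ H(inner) → 64 + 32 = 96 bytes.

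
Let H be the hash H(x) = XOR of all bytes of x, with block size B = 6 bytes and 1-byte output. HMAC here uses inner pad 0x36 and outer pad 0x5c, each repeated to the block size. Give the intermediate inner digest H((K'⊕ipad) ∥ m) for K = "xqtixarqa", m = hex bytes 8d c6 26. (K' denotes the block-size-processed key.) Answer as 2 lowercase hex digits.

02

Key "xqtixarqa" = 78 71 74 69 78 61 72 71 61 is 9 bytes > B = 6, so hash it first: H(key) = 6f, then zero-pad to 6 bytes: K' = 6f 00 00 00 00 00.
K' ⊕ ipad = 59 36 36 36 36 36.
Inner input = 59 36 36 36 36 36 ∥ 8d c6 26.
Inner hash: XOR 59⊕36⊕36⊕36⊕36⊕36⊕8d⊕c6⊕26 = 02.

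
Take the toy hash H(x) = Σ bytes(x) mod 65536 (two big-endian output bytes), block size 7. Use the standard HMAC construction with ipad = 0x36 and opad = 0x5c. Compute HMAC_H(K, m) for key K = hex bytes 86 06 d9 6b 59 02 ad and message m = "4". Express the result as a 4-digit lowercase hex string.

03e5

Key hex bytes 86 06 d9 6b 59 02 ad is exactly B = 7 bytes: K' = 86 06 d9 6b 59 02 ad.
K' ⊕ ipad = b0 30 ef 5d 6f 34 9b.  K' ⊕ opad = da 5a 85 37 05 5e f1.
Inner input = (K'⊕ipad) ∥ m = b0 30 ef 5d 6f 34 9b ∥ 34.
Inner hash: sum = 176+48+239+93+111+52+155+52 = 926 → 03 9e.
Outer input = (K'⊕opad) ∥ inner = da 5a 85 37 05 5e f1 ∥ 03 9e.
Outer hash (tag): sum = 218+90+133+55+5+94+241+3+158 = 997 → 03 e5.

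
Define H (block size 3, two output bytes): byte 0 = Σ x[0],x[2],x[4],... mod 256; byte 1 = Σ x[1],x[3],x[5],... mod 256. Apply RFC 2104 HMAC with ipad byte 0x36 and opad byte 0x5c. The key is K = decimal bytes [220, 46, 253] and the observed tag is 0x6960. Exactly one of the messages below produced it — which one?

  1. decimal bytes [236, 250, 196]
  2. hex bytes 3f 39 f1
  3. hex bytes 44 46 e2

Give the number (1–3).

Key decimal bytes [220, 46, 253] = dc 2e fd is exactly B = 3 bytes: K' = dc 2e fd.
K' ⊕ ipad = ea 18 cb; K' ⊕ opad = 80 72 a1.
m1: inner = H(ea 18 cb ec fa c4) = af c8; tag = H(80 72 a1 af c8) = e921
m2: inner = H(ea 18 cb 3f 39 f1) = ee 48; tag = H(80 72 a1 ee 48) = 6960 ← matches
m3: inner = H(ea 18 cb 44 46 e2) = fb 3e; tag = H(80 72 a1 fb 3e) = 5f6d

2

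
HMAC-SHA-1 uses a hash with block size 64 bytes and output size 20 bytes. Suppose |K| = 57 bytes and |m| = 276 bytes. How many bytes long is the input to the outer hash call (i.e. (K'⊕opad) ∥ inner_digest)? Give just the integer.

Key is 57 ≤ 64 bytes, zero-padded: |K'| = 64.
Outer input = (K'⊕opad) ∥ H(inner) → 64 + 20 = 84 bytes.

84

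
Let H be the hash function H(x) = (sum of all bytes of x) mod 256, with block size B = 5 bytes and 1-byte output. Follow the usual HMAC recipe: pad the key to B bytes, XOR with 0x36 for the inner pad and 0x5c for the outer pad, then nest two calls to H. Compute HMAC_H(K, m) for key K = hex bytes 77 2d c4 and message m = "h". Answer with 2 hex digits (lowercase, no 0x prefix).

0e

Key hex bytes 77 2d c4 is 3 bytes ≤ B = 5; zero-pad to 5 bytes: K' = 77 2d c4 00 00.
K' ⊕ ipad = 41 1b f2 36 36.  K' ⊕ opad = 2b 71 98 5c 5c.
Inner input = (K'⊕ipad) ∥ m = 41 1b f2 36 36 ∥ 68.
Inner hash: sum = 65+27+242+54+54+104 = 546; mod 256 = 34 → 22.
Outer input = (K'⊕opad) ∥ inner = 2b 71 98 5c 5c ∥ 22.
Outer hash (tag): sum = 43+113+152+92+92+34 = 526; mod 256 = 14 → 0e.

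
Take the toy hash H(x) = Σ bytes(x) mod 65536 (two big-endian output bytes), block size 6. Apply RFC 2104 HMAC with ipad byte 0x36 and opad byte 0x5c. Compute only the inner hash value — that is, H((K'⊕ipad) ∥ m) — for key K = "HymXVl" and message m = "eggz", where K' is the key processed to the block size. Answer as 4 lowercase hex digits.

Key "HymXVl" = 48 79 6d 58 56 6c is exactly B = 6 bytes: K' = 48 79 6d 58 56 6c.
K' ⊕ ipad = 7e 4f 5b 6e 60 5a.
Inner input = 7e 4f 5b 6e 60 5a ∥ 65 67 67 7a.
Inner hash: sum = 126+79+91+110+96+90+101+103+103+122 = 1021 → 03 fd.

03fd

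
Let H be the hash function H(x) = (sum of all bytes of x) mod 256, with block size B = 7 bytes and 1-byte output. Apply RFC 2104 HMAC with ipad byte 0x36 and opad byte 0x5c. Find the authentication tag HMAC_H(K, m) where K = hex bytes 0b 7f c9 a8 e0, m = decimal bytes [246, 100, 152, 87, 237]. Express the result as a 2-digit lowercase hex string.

12

Key hex bytes 0b 7f c9 a8 e0 is 5 bytes ≤ B = 7; zero-pad to 7 bytes: K' = 0b 7f c9 a8 e0 00 00.
K' ⊕ ipad = 3d 49 ff 9e d6 36 36.  K' ⊕ opad = 57 23 95 f4 bc 5c 5c.
Inner input = (K'⊕ipad) ∥ m = 3d 49 ff 9e d6 36 36 ∥ f6 64 98 57 ed.
Inner hash: sum = 61+73+255+158+214+54+54+246+100+152+87+237 = 1691; mod 256 = 155 → 9b.
Outer input = (K'⊕opad) ∥ inner = 57 23 95 f4 bc 5c 5c ∥ 9b.
Outer hash (tag): sum = 87+35+149+244+188+92+92+155 = 1042; mod 256 = 18 → 12.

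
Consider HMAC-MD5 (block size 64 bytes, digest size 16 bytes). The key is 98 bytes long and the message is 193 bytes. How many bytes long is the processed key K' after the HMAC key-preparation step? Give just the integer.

64

Key is 98 > 64 bytes, so it is hashed to 16 bytes then zero-padded to 64: |K'| = 64.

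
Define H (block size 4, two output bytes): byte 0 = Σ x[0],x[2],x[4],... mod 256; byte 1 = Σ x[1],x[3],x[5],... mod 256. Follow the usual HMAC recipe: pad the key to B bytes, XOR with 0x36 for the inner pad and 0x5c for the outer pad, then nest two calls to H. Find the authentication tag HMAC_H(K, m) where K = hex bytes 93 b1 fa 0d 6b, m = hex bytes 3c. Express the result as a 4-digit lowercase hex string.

40fc

Key hex bytes 93 b1 fa 0d 6b is 5 bytes > B = 4, so hash it first: H(key) = f8 be, then zero-pad to 4 bytes: K' = f8 be 00 00.
K' ⊕ ipad = ce 88 36 36.  K' ⊕ opad = a4 e2 5c 5c.
Inner input = (K'⊕ipad) ∥ m = ce 88 36 36 ∥ 3c.
Inner hash: even-index sum = 320 mod 256 = 64; odd-index sum = 190 mod 256 = 190 → 40 be.
Outer input = (K'⊕opad) ∥ inner = a4 e2 5c 5c ∥ 40 be.
Outer hash (tag): even-index sum = 320 mod 256 = 64; odd-index sum = 508 mod 256 = 252 → 40 fc.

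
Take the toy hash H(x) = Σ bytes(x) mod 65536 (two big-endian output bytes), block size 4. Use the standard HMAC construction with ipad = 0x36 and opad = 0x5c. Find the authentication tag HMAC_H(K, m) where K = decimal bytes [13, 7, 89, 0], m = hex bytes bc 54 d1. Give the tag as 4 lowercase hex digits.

0201

Key decimal bytes [13, 7, 89, 0] = 0d 07 59 00 is exactly B = 4 bytes: K' = 0d 07 59 00.
K' ⊕ ipad = 3b 31 6f 36.  K' ⊕ opad = 51 5b 05 5c.
Inner input = (K'⊕ipad) ∥ m = 3b 31 6f 36 ∥ bc 54 d1.
Inner hash: sum = 59+49+111+54+188+84+209 = 754 → 02 f2.
Outer input = (K'⊕opad) ∥ inner = 51 5b 05 5c ∥ 02 f2.
Outer hash (tag): sum = 81+91+5+92+2+242 = 513 → 02 01.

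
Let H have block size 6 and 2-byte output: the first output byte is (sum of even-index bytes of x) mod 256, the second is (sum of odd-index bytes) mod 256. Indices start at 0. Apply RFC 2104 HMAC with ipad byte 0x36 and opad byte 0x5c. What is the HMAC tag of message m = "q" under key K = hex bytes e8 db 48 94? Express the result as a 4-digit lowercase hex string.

2770

Key hex bytes e8 db 48 94 is 4 bytes ≤ B = 6; zero-pad to 6 bytes: K' = e8 db 48 94 00 00.
K' ⊕ ipad = de ed 7e a2 36 36.  K' ⊕ opad = b4 87 14 c8 5c 5c.
Inner input = (K'⊕ipad) ∥ m = de ed 7e a2 36 36 ∥ 71.
Inner hash: even-index sum = 515 mod 256 = 3; odd-index sum = 453 mod 256 = 197 → 03 c5.
Outer input = (K'⊕opad) ∥ inner = b4 87 14 c8 5c 5c ∥ 03 c5.
Outer hash (tag): even-index sum = 295 mod 256 = 39; odd-index sum = 624 mod 256 = 112 → 27 70.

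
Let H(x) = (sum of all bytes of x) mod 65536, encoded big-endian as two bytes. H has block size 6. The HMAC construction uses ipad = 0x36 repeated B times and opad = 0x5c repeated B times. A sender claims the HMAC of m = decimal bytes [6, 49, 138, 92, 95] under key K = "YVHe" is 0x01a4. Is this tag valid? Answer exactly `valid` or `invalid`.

invalid

Key "YVHe" = 59 56 48 65 is 4 bytes ≤ B = 6; zero-pad to 6 bytes: K' = 59 56 48 65 00 00.
K' ⊕ ipad = 6f 60 7e 53 36 36; K' ⊕ opad = 05 0a 14 39 5c 5c.
Inner hash: sum = 111+96+126+83+54+54+6+49+138+92+95 = 904 → 03 88.
Outer hash (recomputed tag): sum = 5+10+20+57+92+92+3+136 = 415 → 01 9f.
Recomputed tag = 019f; claimed = 01a4 → mismatch.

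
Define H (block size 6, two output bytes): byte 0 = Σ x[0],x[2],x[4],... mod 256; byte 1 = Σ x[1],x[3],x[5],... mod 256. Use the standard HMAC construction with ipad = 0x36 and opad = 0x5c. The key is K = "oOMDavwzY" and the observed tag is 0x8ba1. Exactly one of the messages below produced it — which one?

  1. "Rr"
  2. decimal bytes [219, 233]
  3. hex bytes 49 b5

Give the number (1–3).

Key "oOMDavwzY" = 6f 4f 4d 44 61 76 77 7a 59 is 9 bytes > B = 6, so hash it first: H(key) = ed 83, then zero-pad to 6 bytes: K' = ed 83 00 00 00 00.
K' ⊕ ipad = db b5 36 36 36 36; K' ⊕ opad = b1 df 5c 5c 5c 5c.
m1: inner = H(db b5 36 36 36 36 52 72) = 99 93; tag = H(b1 df 5c 5c 5c 5c 99 93) = 022a
m2: inner = H(db b5 36 36 36 36 db e9) = 22 0a; tag = H(b1 df 5c 5c 5c 5c 22 0a) = 8ba1 ← matches
m3: inner = H(db b5 36 36 36 36 49 b5) = 90 d6; tag = H(b1 df 5c 5c 5c 5c 90 d6) = f96d

2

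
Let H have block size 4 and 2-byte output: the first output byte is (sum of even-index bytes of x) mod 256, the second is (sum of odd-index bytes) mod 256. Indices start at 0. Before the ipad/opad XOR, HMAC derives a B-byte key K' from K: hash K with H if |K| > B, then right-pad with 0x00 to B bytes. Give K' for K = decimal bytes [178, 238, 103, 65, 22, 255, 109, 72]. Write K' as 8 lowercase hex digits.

|K| = 8 > B = 4, so first hash the key.
H(K): even-index sum = 412 mod 256 = 156; odd-index sum = 630 mod 256 = 118 → 9c 76.
Zero-pad H(K) = 9c 76 to 4 bytes: K' = 9c 76 00 00.

9c760000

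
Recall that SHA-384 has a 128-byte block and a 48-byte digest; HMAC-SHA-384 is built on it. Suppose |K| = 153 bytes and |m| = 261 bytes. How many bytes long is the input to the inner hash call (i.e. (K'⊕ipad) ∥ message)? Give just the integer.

Key is 153 > 128 bytes, so it is hashed to 48 bytes then zero-padded to 128: |K'| = 128.
Inner input = (K'⊕ipad) ∥ m → 128 + 261 = 389 bytes.

389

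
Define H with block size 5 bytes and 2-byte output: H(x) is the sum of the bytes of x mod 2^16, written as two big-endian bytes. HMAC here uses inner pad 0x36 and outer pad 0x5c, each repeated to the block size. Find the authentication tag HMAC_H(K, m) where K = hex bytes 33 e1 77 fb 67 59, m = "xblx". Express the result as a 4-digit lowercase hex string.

0195

Key hex bytes 33 e1 77 fb 67 59 is 6 bytes > B = 5, so hash it first: H(key) = 03 46, then zero-pad to 5 bytes: K' = 03 46 00 00 00.
K' ⊕ ipad = 35 70 36 36 36.  K' ⊕ opad = 5f 1a 5c 5c 5c.
Inner input = (K'⊕ipad) ∥ m = 35 70 36 36 36 ∥ 78 62 6c 78.
Inner hash: sum = 53+112+54+54+54+120+98+108+120 = 773 → 03 05.
Outer input = (K'⊕opad) ∥ inner = 5f 1a 5c 5c 5c ∥ 03 05.
Outer hash (tag): sum = 95+26+92+92+92+3+5 = 405 → 01 95.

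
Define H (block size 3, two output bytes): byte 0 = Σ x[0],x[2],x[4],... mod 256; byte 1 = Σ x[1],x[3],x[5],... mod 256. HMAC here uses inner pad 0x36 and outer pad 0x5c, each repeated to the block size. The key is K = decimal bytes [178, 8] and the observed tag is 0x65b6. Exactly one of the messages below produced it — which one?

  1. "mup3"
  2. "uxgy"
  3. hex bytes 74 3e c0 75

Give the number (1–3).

Key decimal bytes [178, 8] = b2 08 is 2 bytes ≤ B = 3; zero-pad to 3 bytes: K' = b2 08 00.
K' ⊕ ipad = 84 3e 36; K' ⊕ opad = ee 54 5c.
m1: inner = H(84 3e 36 6d 75 70 33) = 62 1b; tag = H(ee 54 5c 62 1b) = 65b6 ← matches
m2: inner = H(84 3e 36 75 78 67 79) = ab 1a; tag = H(ee 54 5c ab 1a) = 64ff
m3: inner = H(84 3e 36 74 3e c0 75) = 6d 72; tag = H(ee 54 5c 6d 72) = bcc1

1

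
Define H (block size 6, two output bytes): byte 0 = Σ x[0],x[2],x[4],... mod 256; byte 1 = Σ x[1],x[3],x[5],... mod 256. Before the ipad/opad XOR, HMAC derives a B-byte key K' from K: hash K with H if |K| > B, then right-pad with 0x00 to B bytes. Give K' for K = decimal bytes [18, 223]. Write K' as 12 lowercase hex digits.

12df00000000

Key decimal bytes [18, 223] = 12 df is 2 bytes ≤ B = 6; zero-pad to 6 bytes: K' = 12 df 00 00 00 00.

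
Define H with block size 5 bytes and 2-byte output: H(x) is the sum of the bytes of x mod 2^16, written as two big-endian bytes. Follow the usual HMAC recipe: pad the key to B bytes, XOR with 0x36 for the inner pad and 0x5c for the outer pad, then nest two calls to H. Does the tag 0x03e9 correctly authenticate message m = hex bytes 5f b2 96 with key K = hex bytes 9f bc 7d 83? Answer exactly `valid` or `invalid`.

invalid

Key hex bytes 9f bc 7d 83 is 4 bytes ≤ B = 5; zero-pad to 5 bytes: K' = 9f bc 7d 83 00.
K' ⊕ ipad = a9 8a 4b b5 36; K' ⊕ opad = c3 e0 21 df 5c.
Inner hash: sum = 169+138+75+181+54+95+178+150 = 1040 → 04 10.
Outer hash (recomputed tag): sum = 195+224+33+223+92+4+16 = 787 → 03 13.
Recomputed tag = 0313; claimed = 03e9 → mismatch.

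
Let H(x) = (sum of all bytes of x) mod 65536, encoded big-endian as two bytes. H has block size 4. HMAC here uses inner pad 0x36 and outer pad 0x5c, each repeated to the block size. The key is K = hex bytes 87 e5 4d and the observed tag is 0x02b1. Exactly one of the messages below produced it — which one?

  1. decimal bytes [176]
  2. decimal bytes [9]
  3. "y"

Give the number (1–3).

3

Key hex bytes 87 e5 4d is 3 bytes ≤ B = 4; zero-pad to 4 bytes: K' = 87 e5 4d 00.
K' ⊕ ipad = b1 d3 7b 36; K' ⊕ opad = db b9 11 5c.
m1: inner = H(b1 d3 7b 36 b0) = 02 e5; tag = H(db b9 11 5c 02 e5) = 02e8
m2: inner = H(b1 d3 7b 36 09) = 02 3e; tag = H(db b9 11 5c 02 3e) = 0241
m3: inner = H(b1 d3 7b 36 79) = 02 ae; tag = H(db b9 11 5c 02 ae) = 02b1 ← matches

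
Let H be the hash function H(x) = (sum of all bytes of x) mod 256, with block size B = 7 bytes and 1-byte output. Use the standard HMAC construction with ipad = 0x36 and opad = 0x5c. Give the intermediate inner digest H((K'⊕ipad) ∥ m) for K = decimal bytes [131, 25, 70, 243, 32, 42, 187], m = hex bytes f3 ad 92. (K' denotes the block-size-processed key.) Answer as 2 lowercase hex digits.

0a

Key decimal bytes [131, 25, 70, 243, 32, 42, 187] = 83 19 46 f3 20 2a bb is exactly B = 7 bytes: K' = 83 19 46 f3 20 2a bb.
K' ⊕ ipad = b5 2f 70 c5 16 1c 8d.
Inner input = b5 2f 70 c5 16 1c 8d ∥ f3 ad 92.
Inner hash: sum = 181+47+112+197+22+28+141+243+173+146 = 1290; mod 256 = 10 → 0a.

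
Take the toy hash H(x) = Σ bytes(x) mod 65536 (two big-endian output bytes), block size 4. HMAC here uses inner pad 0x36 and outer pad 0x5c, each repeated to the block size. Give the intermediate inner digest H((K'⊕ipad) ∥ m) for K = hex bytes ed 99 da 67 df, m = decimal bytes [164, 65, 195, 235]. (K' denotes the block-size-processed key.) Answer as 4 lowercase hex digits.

03c4

Key hex bytes ed 99 da 67 df is 5 bytes > B = 4, so hash it first: H(key) = 03 a6, then zero-pad to 4 bytes: K' = 03 a6 00 00.
K' ⊕ ipad = 35 90 36 36.
Inner input = 35 90 36 36 ∥ a4 41 c3 eb.
Inner hash: sum = 53+144+54+54+164+65+195+235 = 964 → 03 c4.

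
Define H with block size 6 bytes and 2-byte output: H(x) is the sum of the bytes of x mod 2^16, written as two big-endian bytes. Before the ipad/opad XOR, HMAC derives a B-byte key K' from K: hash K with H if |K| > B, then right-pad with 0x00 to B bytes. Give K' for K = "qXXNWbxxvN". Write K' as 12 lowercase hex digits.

03dc00000000

|K| = 10 > B = 6, so first hash the key.
H(K): sum = 113+88+88+78+87+98+120+120+118+78 = 988 → 03 dc.
Zero-pad H(K) = 03 dc to 6 bytes: K' = 03 dc 00 00 00 00.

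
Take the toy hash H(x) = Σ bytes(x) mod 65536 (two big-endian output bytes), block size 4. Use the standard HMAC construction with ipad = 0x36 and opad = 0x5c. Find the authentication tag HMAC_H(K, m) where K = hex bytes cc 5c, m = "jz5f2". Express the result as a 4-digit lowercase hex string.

01cc

Key hex bytes cc 5c is 2 bytes ≤ B = 4; zero-pad to 4 bytes: K' = cc 5c 00 00.
K' ⊕ ipad = fa 6a 36 36.  K' ⊕ opad = 90 00 5c 5c.
Inner input = (K'⊕ipad) ∥ m = fa 6a 36 36 ∥ 6a 7a 35 66 32.
Inner hash: sum = 250+106+54+54+106+122+53+102+50 = 897 → 03 81.
Outer input = (K'⊕opad) ∥ inner = 90 00 5c 5c ∥ 03 81.
Outer hash (tag): sum = 144+0+92+92+3+129 = 460 → 01 cc.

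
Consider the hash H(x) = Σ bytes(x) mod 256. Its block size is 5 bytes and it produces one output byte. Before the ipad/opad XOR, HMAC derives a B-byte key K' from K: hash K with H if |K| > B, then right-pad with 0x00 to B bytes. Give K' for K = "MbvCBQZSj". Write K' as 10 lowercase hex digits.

1200000000

|K| = 9 > B = 5, so first hash the key.
H(K): sum = 77+98+118+67+66+81+90+83+106 = 786; mod 256 = 18 → 12.
Zero-pad H(K) = 12 to 5 bytes: K' = 12 00 00 00 00.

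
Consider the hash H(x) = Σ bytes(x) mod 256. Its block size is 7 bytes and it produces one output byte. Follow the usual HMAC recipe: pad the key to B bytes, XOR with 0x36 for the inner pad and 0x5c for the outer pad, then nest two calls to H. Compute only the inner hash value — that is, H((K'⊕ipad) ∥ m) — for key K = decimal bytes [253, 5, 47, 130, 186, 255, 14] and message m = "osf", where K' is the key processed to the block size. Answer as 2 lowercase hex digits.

Key decimal bytes [253, 5, 47, 130, 186, 255, 14] = fd 05 2f 82 ba ff 0e is exactly B = 7 bytes: K' = fd 05 2f 82 ba ff 0e.
K' ⊕ ipad = cb 33 19 b4 8c c9 38.
Inner input = cb 33 19 b4 8c c9 38 ∥ 6f 73 66.
Inner hash: sum = 203+51+25+180+140+201+56+111+115+102 = 1184; mod 256 = 160 → a0.

a0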